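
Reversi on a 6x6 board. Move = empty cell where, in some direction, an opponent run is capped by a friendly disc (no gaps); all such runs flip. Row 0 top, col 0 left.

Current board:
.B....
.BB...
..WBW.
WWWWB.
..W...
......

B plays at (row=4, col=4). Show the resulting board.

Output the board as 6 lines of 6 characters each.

Place B at (4,4); scan 8 dirs for brackets.
Dir NW: opp run (3,3) (2,2) capped by B -> flip
Dir N: first cell 'B' (not opp) -> no flip
Dir NE: first cell '.' (not opp) -> no flip
Dir W: first cell '.' (not opp) -> no flip
Dir E: first cell '.' (not opp) -> no flip
Dir SW: first cell '.' (not opp) -> no flip
Dir S: first cell '.' (not opp) -> no flip
Dir SE: first cell '.' (not opp) -> no flip
All flips: (2,2) (3,3)

Answer: .B....
.BB...
..BBW.
WWWBB.
..W.B.
......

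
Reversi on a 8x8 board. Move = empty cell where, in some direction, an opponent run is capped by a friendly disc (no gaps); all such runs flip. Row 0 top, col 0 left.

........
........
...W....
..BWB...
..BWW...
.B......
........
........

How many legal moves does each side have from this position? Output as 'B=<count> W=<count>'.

-- B to move --
(1,2): flips 1 -> legal
(1,3): no bracket -> illegal
(1,4): flips 1 -> legal
(2,2): no bracket -> illegal
(2,4): flips 1 -> legal
(3,5): no bracket -> illegal
(4,5): flips 2 -> legal
(5,2): flips 1 -> legal
(5,3): no bracket -> illegal
(5,4): flips 2 -> legal
(5,5): no bracket -> illegal
B mobility = 6
-- W to move --
(2,1): flips 1 -> legal
(2,2): no bracket -> illegal
(2,4): flips 1 -> legal
(2,5): flips 1 -> legal
(3,1): flips 1 -> legal
(3,5): flips 1 -> legal
(4,0): no bracket -> illegal
(4,1): flips 2 -> legal
(4,5): flips 1 -> legal
(5,0): no bracket -> illegal
(5,2): no bracket -> illegal
(5,3): no bracket -> illegal
(6,0): flips 2 -> legal
(6,1): no bracket -> illegal
(6,2): no bracket -> illegal
W mobility = 8

Answer: B=6 W=8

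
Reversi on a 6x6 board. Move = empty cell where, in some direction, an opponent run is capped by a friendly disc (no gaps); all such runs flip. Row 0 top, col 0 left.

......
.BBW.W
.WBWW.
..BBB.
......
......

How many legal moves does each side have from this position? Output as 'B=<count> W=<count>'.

-- B to move --
(0,2): no bracket -> illegal
(0,3): flips 2 -> legal
(0,4): flips 1 -> legal
(0,5): no bracket -> illegal
(1,0): flips 1 -> legal
(1,4): flips 3 -> legal
(2,0): flips 1 -> legal
(2,5): flips 2 -> legal
(3,0): flips 1 -> legal
(3,1): flips 1 -> legal
(3,5): no bracket -> illegal
B mobility = 8
-- W to move --
(0,0): no bracket -> illegal
(0,1): flips 2 -> legal
(0,2): no bracket -> illegal
(0,3): flips 1 -> legal
(1,0): flips 2 -> legal
(2,0): no bracket -> illegal
(2,5): no bracket -> illegal
(3,1): flips 1 -> legal
(3,5): no bracket -> illegal
(4,1): flips 1 -> legal
(4,2): flips 1 -> legal
(4,3): flips 2 -> legal
(4,4): flips 1 -> legal
(4,5): flips 1 -> legal
W mobility = 9

Answer: B=8 W=9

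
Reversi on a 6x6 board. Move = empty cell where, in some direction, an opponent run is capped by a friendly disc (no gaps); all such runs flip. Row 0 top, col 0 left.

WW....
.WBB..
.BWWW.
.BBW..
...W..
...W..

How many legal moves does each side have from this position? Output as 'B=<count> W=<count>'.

-- B to move --
(0,2): no bracket -> illegal
(1,0): flips 1 -> legal
(1,4): flips 1 -> legal
(1,5): no bracket -> illegal
(2,0): no bracket -> illegal
(2,5): flips 3 -> legal
(3,4): flips 2 -> legal
(3,5): flips 1 -> legal
(4,2): no bracket -> illegal
(4,4): no bracket -> illegal
(5,2): no bracket -> illegal
(5,4): flips 1 -> legal
B mobility = 6
-- W to move --
(0,2): flips 2 -> legal
(0,3): flips 1 -> legal
(0,4): flips 1 -> legal
(1,0): flips 2 -> legal
(1,4): flips 2 -> legal
(2,0): flips 1 -> legal
(3,0): flips 2 -> legal
(4,0): flips 1 -> legal
(4,1): flips 3 -> legal
(4,2): flips 1 -> legal
W mobility = 10

Answer: B=6 W=10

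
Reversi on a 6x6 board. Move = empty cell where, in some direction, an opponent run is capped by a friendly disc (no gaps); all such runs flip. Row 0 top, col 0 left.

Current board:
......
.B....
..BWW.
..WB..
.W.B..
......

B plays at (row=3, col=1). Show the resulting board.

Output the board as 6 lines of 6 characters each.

Place B at (3,1); scan 8 dirs for brackets.
Dir NW: first cell '.' (not opp) -> no flip
Dir N: first cell '.' (not opp) -> no flip
Dir NE: first cell 'B' (not opp) -> no flip
Dir W: first cell '.' (not opp) -> no flip
Dir E: opp run (3,2) capped by B -> flip
Dir SW: first cell '.' (not opp) -> no flip
Dir S: opp run (4,1), next='.' -> no flip
Dir SE: first cell '.' (not opp) -> no flip
All flips: (3,2)

Answer: ......
.B....
..BWW.
.BBB..
.W.B..
......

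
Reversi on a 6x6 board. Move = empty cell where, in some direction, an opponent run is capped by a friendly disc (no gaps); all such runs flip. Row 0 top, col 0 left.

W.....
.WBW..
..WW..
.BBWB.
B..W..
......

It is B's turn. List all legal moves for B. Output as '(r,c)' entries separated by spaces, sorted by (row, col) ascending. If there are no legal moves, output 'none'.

Answer: (0,4) (1,0) (1,4) (5,2) (5,4)

Derivation:
(0,1): no bracket -> illegal
(0,2): no bracket -> illegal
(0,3): no bracket -> illegal
(0,4): flips 2 -> legal
(1,0): flips 1 -> legal
(1,4): flips 2 -> legal
(2,0): no bracket -> illegal
(2,1): no bracket -> illegal
(2,4): no bracket -> illegal
(4,2): no bracket -> illegal
(4,4): no bracket -> illegal
(5,2): flips 1 -> legal
(5,3): no bracket -> illegal
(5,4): flips 1 -> legal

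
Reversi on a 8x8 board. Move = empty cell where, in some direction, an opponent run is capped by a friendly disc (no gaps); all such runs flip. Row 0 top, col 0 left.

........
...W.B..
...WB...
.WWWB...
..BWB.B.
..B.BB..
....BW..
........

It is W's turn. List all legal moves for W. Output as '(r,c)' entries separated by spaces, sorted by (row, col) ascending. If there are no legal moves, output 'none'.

Answer: (0,6) (2,5) (3,5) (4,1) (4,5) (5,1) (5,3) (6,1) (6,2) (6,3) (6,6)

Derivation:
(0,4): no bracket -> illegal
(0,5): no bracket -> illegal
(0,6): flips 2 -> legal
(1,4): no bracket -> illegal
(1,6): no bracket -> illegal
(2,5): flips 2 -> legal
(2,6): no bracket -> illegal
(3,5): flips 2 -> legal
(3,6): no bracket -> illegal
(3,7): no bracket -> illegal
(4,1): flips 1 -> legal
(4,5): flips 3 -> legal
(4,7): no bracket -> illegal
(5,1): flips 1 -> legal
(5,3): flips 1 -> legal
(5,6): no bracket -> illegal
(5,7): no bracket -> illegal
(6,1): flips 1 -> legal
(6,2): flips 2 -> legal
(6,3): flips 1 -> legal
(6,6): flips 2 -> legal
(7,3): no bracket -> illegal
(7,4): no bracket -> illegal
(7,5): no bracket -> illegal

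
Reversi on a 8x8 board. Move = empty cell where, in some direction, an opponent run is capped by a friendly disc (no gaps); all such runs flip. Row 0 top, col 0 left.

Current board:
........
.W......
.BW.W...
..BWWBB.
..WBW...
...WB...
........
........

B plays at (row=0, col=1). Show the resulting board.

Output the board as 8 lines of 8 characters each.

Answer: .B......
.B......
.BW.W...
..BWWBB.
..WBW...
...WB...
........
........

Derivation:
Place B at (0,1); scan 8 dirs for brackets.
Dir NW: edge -> no flip
Dir N: edge -> no flip
Dir NE: edge -> no flip
Dir W: first cell '.' (not opp) -> no flip
Dir E: first cell '.' (not opp) -> no flip
Dir SW: first cell '.' (not opp) -> no flip
Dir S: opp run (1,1) capped by B -> flip
Dir SE: first cell '.' (not opp) -> no flip
All flips: (1,1)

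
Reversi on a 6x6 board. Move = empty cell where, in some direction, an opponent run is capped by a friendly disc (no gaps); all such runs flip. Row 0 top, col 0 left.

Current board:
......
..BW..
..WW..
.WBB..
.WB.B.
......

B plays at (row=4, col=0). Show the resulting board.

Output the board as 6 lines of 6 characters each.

Place B at (4,0); scan 8 dirs for brackets.
Dir NW: edge -> no flip
Dir N: first cell '.' (not opp) -> no flip
Dir NE: opp run (3,1) (2,2) (1,3), next='.' -> no flip
Dir W: edge -> no flip
Dir E: opp run (4,1) capped by B -> flip
Dir SW: edge -> no flip
Dir S: first cell '.' (not opp) -> no flip
Dir SE: first cell '.' (not opp) -> no flip
All flips: (4,1)

Answer: ......
..BW..
..WW..
.WBB..
BBB.B.
......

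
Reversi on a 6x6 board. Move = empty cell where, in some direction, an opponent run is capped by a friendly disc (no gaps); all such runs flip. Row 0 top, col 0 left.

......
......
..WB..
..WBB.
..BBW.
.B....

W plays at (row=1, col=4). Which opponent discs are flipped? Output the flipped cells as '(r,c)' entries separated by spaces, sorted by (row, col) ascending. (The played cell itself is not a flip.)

Dir NW: first cell '.' (not opp) -> no flip
Dir N: first cell '.' (not opp) -> no flip
Dir NE: first cell '.' (not opp) -> no flip
Dir W: first cell '.' (not opp) -> no flip
Dir E: first cell '.' (not opp) -> no flip
Dir SW: opp run (2,3) capped by W -> flip
Dir S: first cell '.' (not opp) -> no flip
Dir SE: first cell '.' (not opp) -> no flip

Answer: (2,3)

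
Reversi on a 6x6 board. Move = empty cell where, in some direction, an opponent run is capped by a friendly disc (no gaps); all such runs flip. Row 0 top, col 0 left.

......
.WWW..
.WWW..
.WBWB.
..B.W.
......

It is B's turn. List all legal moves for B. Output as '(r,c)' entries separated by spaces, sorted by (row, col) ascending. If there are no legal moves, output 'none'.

(0,0): no bracket -> illegal
(0,1): flips 2 -> legal
(0,2): flips 2 -> legal
(0,3): no bracket -> illegal
(0,4): no bracket -> illegal
(1,0): flips 1 -> legal
(1,4): flips 1 -> legal
(2,0): flips 1 -> legal
(2,4): flips 1 -> legal
(3,0): flips 1 -> legal
(3,5): no bracket -> illegal
(4,0): no bracket -> illegal
(4,1): no bracket -> illegal
(4,3): no bracket -> illegal
(4,5): no bracket -> illegal
(5,3): no bracket -> illegal
(5,4): flips 1 -> legal
(5,5): no bracket -> illegal

Answer: (0,1) (0,2) (1,0) (1,4) (2,0) (2,4) (3,0) (5,4)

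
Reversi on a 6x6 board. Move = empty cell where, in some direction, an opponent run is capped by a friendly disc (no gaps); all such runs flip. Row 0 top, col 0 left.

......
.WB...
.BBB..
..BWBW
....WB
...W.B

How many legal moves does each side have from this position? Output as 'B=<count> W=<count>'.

-- B to move --
(0,0): flips 1 -> legal
(0,1): flips 1 -> legal
(0,2): no bracket -> illegal
(1,0): flips 1 -> legal
(2,0): no bracket -> illegal
(2,4): no bracket -> illegal
(2,5): flips 1 -> legal
(4,2): no bracket -> illegal
(4,3): flips 2 -> legal
(5,2): no bracket -> illegal
(5,4): flips 1 -> legal
B mobility = 6
-- W to move --
(0,1): no bracket -> illegal
(0,2): no bracket -> illegal
(0,3): no bracket -> illegal
(1,0): no bracket -> illegal
(1,3): flips 2 -> legal
(1,4): no bracket -> illegal
(2,0): no bracket -> illegal
(2,4): flips 1 -> legal
(2,5): no bracket -> illegal
(3,0): no bracket -> illegal
(3,1): flips 2 -> legal
(4,1): no bracket -> illegal
(4,2): no bracket -> illegal
(4,3): no bracket -> illegal
(5,4): no bracket -> illegal
W mobility = 3

Answer: B=6 W=3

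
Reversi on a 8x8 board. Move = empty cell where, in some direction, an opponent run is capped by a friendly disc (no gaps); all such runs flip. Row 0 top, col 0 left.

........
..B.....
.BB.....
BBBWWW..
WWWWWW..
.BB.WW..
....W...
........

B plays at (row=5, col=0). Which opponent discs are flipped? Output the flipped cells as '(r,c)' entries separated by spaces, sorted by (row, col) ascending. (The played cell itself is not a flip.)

Dir NW: edge -> no flip
Dir N: opp run (4,0) capped by B -> flip
Dir NE: opp run (4,1) capped by B -> flip
Dir W: edge -> no flip
Dir E: first cell 'B' (not opp) -> no flip
Dir SW: edge -> no flip
Dir S: first cell '.' (not opp) -> no flip
Dir SE: first cell '.' (not opp) -> no flip

Answer: (4,0) (4,1)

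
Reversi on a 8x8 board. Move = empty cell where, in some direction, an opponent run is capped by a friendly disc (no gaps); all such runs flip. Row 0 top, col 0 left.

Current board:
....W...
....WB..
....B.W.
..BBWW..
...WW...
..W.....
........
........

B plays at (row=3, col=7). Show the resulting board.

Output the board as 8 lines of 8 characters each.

Answer: ....W...
....WB..
....B.B.
..BBWW.B
...WW...
..W.....
........
........

Derivation:
Place B at (3,7); scan 8 dirs for brackets.
Dir NW: opp run (2,6) capped by B -> flip
Dir N: first cell '.' (not opp) -> no flip
Dir NE: edge -> no flip
Dir W: first cell '.' (not opp) -> no flip
Dir E: edge -> no flip
Dir SW: first cell '.' (not opp) -> no flip
Dir S: first cell '.' (not opp) -> no flip
Dir SE: edge -> no flip
All flips: (2,6)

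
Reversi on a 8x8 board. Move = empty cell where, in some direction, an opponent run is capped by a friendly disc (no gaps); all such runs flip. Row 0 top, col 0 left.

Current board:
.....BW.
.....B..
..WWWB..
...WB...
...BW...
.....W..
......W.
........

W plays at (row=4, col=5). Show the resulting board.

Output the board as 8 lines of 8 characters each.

Place W at (4,5); scan 8 dirs for brackets.
Dir NW: opp run (3,4) capped by W -> flip
Dir N: first cell '.' (not opp) -> no flip
Dir NE: first cell '.' (not opp) -> no flip
Dir W: first cell 'W' (not opp) -> no flip
Dir E: first cell '.' (not opp) -> no flip
Dir SW: first cell '.' (not opp) -> no flip
Dir S: first cell 'W' (not opp) -> no flip
Dir SE: first cell '.' (not opp) -> no flip
All flips: (3,4)

Answer: .....BW.
.....B..
..WWWB..
...WW...
...BWW..
.....W..
......W.
........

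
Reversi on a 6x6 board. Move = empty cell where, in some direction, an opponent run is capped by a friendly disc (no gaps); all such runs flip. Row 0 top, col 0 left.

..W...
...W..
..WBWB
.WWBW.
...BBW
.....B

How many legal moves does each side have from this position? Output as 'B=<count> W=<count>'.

Answer: B=8 W=6

Derivation:
-- B to move --
(0,1): no bracket -> illegal
(0,3): flips 1 -> legal
(0,4): no bracket -> illegal
(1,1): flips 1 -> legal
(1,2): no bracket -> illegal
(1,4): flips 2 -> legal
(1,5): flips 1 -> legal
(2,0): no bracket -> illegal
(2,1): flips 2 -> legal
(3,0): flips 2 -> legal
(3,5): flips 2 -> legal
(4,0): no bracket -> illegal
(4,1): flips 1 -> legal
(4,2): no bracket -> illegal
(5,4): no bracket -> illegal
B mobility = 8
-- W to move --
(1,2): flips 1 -> legal
(1,4): flips 1 -> legal
(1,5): no bracket -> illegal
(3,5): no bracket -> illegal
(4,2): flips 3 -> legal
(5,2): flips 1 -> legal
(5,3): flips 3 -> legal
(5,4): flips 2 -> legal
W mobility = 6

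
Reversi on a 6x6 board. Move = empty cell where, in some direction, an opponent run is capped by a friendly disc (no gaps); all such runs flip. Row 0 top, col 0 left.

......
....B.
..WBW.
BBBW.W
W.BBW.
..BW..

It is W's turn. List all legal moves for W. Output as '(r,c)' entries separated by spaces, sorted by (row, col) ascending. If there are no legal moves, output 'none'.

Answer: (0,4) (1,3) (2,0) (4,1) (5,1)

Derivation:
(0,3): no bracket -> illegal
(0,4): flips 1 -> legal
(0,5): no bracket -> illegal
(1,2): no bracket -> illegal
(1,3): flips 1 -> legal
(1,5): no bracket -> illegal
(2,0): flips 3 -> legal
(2,1): no bracket -> illegal
(2,5): no bracket -> illegal
(3,4): no bracket -> illegal
(4,1): flips 2 -> legal
(5,1): flips 2 -> legal
(5,4): no bracket -> illegal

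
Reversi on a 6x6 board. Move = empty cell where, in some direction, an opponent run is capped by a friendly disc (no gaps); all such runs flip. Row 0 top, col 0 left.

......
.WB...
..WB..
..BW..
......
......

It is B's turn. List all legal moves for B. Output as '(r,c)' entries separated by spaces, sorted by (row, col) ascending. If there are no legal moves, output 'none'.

Answer: (1,0) (2,1) (3,4) (4,3)

Derivation:
(0,0): no bracket -> illegal
(0,1): no bracket -> illegal
(0,2): no bracket -> illegal
(1,0): flips 1 -> legal
(1,3): no bracket -> illegal
(2,0): no bracket -> illegal
(2,1): flips 1 -> legal
(2,4): no bracket -> illegal
(3,1): no bracket -> illegal
(3,4): flips 1 -> legal
(4,2): no bracket -> illegal
(4,3): flips 1 -> legal
(4,4): no bracket -> illegal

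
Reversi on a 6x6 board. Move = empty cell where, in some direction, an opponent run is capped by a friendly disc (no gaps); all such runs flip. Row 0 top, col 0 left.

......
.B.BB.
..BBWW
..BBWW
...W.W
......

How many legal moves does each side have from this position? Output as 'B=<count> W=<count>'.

-- B to move --
(1,5): flips 1 -> legal
(4,2): no bracket -> illegal
(4,4): flips 2 -> legal
(5,2): no bracket -> illegal
(5,3): flips 1 -> legal
(5,4): flips 1 -> legal
(5,5): no bracket -> illegal
B mobility = 4
-- W to move --
(0,0): no bracket -> illegal
(0,1): no bracket -> illegal
(0,2): flips 1 -> legal
(0,3): flips 4 -> legal
(0,4): flips 1 -> legal
(0,5): no bracket -> illegal
(1,0): no bracket -> illegal
(1,2): flips 1 -> legal
(1,5): no bracket -> illegal
(2,0): no bracket -> illegal
(2,1): flips 3 -> legal
(3,1): flips 2 -> legal
(4,1): no bracket -> illegal
(4,2): flips 1 -> legal
(4,4): no bracket -> illegal
W mobility = 7

Answer: B=4 W=7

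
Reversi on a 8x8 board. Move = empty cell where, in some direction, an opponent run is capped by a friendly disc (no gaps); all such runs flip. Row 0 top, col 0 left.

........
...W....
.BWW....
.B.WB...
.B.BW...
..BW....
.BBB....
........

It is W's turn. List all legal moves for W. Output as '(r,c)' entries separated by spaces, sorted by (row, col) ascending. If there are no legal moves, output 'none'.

Answer: (2,0) (2,4) (3,5) (4,0) (4,2) (4,5) (5,1) (7,1) (7,3)

Derivation:
(1,0): no bracket -> illegal
(1,1): no bracket -> illegal
(1,2): no bracket -> illegal
(2,0): flips 1 -> legal
(2,4): flips 1 -> legal
(2,5): no bracket -> illegal
(3,0): no bracket -> illegal
(3,2): no bracket -> illegal
(3,5): flips 1 -> legal
(4,0): flips 1 -> legal
(4,2): flips 1 -> legal
(4,5): flips 1 -> legal
(5,0): no bracket -> illegal
(5,1): flips 1 -> legal
(5,4): no bracket -> illegal
(6,0): no bracket -> illegal
(6,4): no bracket -> illegal
(7,0): no bracket -> illegal
(7,1): flips 1 -> legal
(7,2): no bracket -> illegal
(7,3): flips 1 -> legal
(7,4): no bracket -> illegal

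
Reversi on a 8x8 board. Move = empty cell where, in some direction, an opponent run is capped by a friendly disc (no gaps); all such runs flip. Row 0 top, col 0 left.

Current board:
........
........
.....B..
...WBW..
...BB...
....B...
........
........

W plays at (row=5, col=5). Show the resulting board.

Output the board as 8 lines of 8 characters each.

Answer: ........
........
.....B..
...WBW..
...BW...
....BW..
........
........

Derivation:
Place W at (5,5); scan 8 dirs for brackets.
Dir NW: opp run (4,4) capped by W -> flip
Dir N: first cell '.' (not opp) -> no flip
Dir NE: first cell '.' (not opp) -> no flip
Dir W: opp run (5,4), next='.' -> no flip
Dir E: first cell '.' (not opp) -> no flip
Dir SW: first cell '.' (not opp) -> no flip
Dir S: first cell '.' (not opp) -> no flip
Dir SE: first cell '.' (not opp) -> no flip
All flips: (4,4)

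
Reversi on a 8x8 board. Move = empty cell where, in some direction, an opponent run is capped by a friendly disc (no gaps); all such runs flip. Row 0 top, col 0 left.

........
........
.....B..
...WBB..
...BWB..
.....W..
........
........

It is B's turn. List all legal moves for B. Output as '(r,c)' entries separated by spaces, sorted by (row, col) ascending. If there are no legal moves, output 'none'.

(2,2): no bracket -> illegal
(2,3): flips 1 -> legal
(2,4): no bracket -> illegal
(3,2): flips 1 -> legal
(4,2): no bracket -> illegal
(4,6): no bracket -> illegal
(5,3): flips 1 -> legal
(5,4): flips 1 -> legal
(5,6): no bracket -> illegal
(6,4): no bracket -> illegal
(6,5): flips 1 -> legal
(6,6): no bracket -> illegal

Answer: (2,3) (3,2) (5,3) (5,4) (6,5)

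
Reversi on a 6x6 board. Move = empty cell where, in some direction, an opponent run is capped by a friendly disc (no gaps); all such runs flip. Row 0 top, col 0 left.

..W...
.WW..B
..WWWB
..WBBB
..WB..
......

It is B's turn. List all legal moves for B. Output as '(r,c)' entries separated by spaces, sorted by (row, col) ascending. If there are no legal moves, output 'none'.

Answer: (0,0) (0,1) (1,3) (1,4) (2,1) (3,1) (4,1) (5,1)

Derivation:
(0,0): flips 2 -> legal
(0,1): flips 2 -> legal
(0,3): no bracket -> illegal
(1,0): no bracket -> illegal
(1,3): flips 2 -> legal
(1,4): flips 1 -> legal
(2,0): no bracket -> illegal
(2,1): flips 4 -> legal
(3,1): flips 1 -> legal
(4,1): flips 1 -> legal
(5,1): flips 1 -> legal
(5,2): no bracket -> illegal
(5,3): no bracket -> illegal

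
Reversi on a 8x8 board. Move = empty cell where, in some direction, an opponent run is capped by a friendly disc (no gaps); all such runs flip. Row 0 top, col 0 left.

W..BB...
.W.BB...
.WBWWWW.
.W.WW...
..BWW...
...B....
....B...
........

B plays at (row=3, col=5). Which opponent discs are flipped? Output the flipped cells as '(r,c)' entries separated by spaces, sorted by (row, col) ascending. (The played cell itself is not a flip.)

Answer: (2,4) (4,4)

Derivation:
Dir NW: opp run (2,4) capped by B -> flip
Dir N: opp run (2,5), next='.' -> no flip
Dir NE: opp run (2,6), next='.' -> no flip
Dir W: opp run (3,4) (3,3), next='.' -> no flip
Dir E: first cell '.' (not opp) -> no flip
Dir SW: opp run (4,4) capped by B -> flip
Dir S: first cell '.' (not opp) -> no flip
Dir SE: first cell '.' (not opp) -> no flip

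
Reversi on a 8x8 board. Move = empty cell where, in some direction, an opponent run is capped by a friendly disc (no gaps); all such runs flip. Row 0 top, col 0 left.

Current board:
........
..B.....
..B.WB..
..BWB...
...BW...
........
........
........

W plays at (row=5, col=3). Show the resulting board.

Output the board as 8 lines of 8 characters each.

Place W at (5,3); scan 8 dirs for brackets.
Dir NW: first cell '.' (not opp) -> no flip
Dir N: opp run (4,3) capped by W -> flip
Dir NE: first cell 'W' (not opp) -> no flip
Dir W: first cell '.' (not opp) -> no flip
Dir E: first cell '.' (not opp) -> no flip
Dir SW: first cell '.' (not opp) -> no flip
Dir S: first cell '.' (not opp) -> no flip
Dir SE: first cell '.' (not opp) -> no flip
All flips: (4,3)

Answer: ........
..B.....
..B.WB..
..BWB...
...WW...
...W....
........
........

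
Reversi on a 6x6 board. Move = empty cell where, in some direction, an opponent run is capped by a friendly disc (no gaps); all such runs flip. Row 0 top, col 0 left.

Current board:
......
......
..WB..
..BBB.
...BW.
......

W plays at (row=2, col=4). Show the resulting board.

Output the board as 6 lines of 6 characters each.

Answer: ......
......
..WWW.
..BBW.
...BW.
......

Derivation:
Place W at (2,4); scan 8 dirs for brackets.
Dir NW: first cell '.' (not opp) -> no flip
Dir N: first cell '.' (not opp) -> no flip
Dir NE: first cell '.' (not opp) -> no flip
Dir W: opp run (2,3) capped by W -> flip
Dir E: first cell '.' (not opp) -> no flip
Dir SW: opp run (3,3), next='.' -> no flip
Dir S: opp run (3,4) capped by W -> flip
Dir SE: first cell '.' (not opp) -> no flip
All flips: (2,3) (3,4)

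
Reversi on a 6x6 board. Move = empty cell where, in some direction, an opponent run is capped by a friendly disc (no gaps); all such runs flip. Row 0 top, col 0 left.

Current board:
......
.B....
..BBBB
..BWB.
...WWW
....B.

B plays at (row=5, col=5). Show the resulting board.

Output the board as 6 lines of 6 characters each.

Place B at (5,5); scan 8 dirs for brackets.
Dir NW: opp run (4,4) (3,3) capped by B -> flip
Dir N: opp run (4,5), next='.' -> no flip
Dir NE: edge -> no flip
Dir W: first cell 'B' (not opp) -> no flip
Dir E: edge -> no flip
Dir SW: edge -> no flip
Dir S: edge -> no flip
Dir SE: edge -> no flip
All flips: (3,3) (4,4)

Answer: ......
.B....
..BBBB
..BBB.
...WBW
....BB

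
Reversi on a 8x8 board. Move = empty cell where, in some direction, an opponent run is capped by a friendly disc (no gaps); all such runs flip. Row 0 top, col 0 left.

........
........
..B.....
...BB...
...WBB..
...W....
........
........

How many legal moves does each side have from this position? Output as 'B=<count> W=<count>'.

Answer: B=4 W=4

Derivation:
-- B to move --
(3,2): no bracket -> illegal
(4,2): flips 1 -> legal
(5,2): flips 1 -> legal
(5,4): no bracket -> illegal
(6,2): flips 1 -> legal
(6,3): flips 2 -> legal
(6,4): no bracket -> illegal
B mobility = 4
-- W to move --
(1,1): no bracket -> illegal
(1,2): no bracket -> illegal
(1,3): no bracket -> illegal
(2,1): no bracket -> illegal
(2,3): flips 1 -> legal
(2,4): no bracket -> illegal
(2,5): flips 1 -> legal
(3,1): no bracket -> illegal
(3,2): no bracket -> illegal
(3,5): flips 1 -> legal
(3,6): no bracket -> illegal
(4,2): no bracket -> illegal
(4,6): flips 2 -> legal
(5,4): no bracket -> illegal
(5,5): no bracket -> illegal
(5,6): no bracket -> illegal
W mobility = 4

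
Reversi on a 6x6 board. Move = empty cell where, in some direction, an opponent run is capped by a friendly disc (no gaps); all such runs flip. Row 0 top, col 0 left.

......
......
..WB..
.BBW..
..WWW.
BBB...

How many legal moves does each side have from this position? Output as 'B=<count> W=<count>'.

-- B to move --
(1,1): no bracket -> illegal
(1,2): flips 1 -> legal
(1,3): flips 1 -> legal
(2,1): flips 1 -> legal
(2,4): flips 2 -> legal
(3,4): flips 2 -> legal
(3,5): no bracket -> illegal
(4,1): no bracket -> illegal
(4,5): no bracket -> illegal
(5,3): flips 3 -> legal
(5,4): flips 1 -> legal
(5,5): no bracket -> illegal
B mobility = 7
-- W to move --
(1,2): no bracket -> illegal
(1,3): flips 1 -> legal
(1,4): no bracket -> illegal
(2,0): flips 1 -> legal
(2,1): flips 1 -> legal
(2,4): flips 1 -> legal
(3,0): flips 2 -> legal
(3,4): no bracket -> illegal
(4,0): flips 1 -> legal
(4,1): no bracket -> illegal
(5,3): no bracket -> illegal
W mobility = 6

Answer: B=7 W=6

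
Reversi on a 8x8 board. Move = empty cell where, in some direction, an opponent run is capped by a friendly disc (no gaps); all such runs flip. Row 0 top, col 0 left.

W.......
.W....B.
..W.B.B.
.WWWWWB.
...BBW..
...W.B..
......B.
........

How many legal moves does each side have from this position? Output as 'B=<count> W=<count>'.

Answer: B=9 W=11

Derivation:
-- B to move --
(0,1): no bracket -> illegal
(0,2): no bracket -> illegal
(1,0): no bracket -> illegal
(1,2): no bracket -> illegal
(1,3): no bracket -> illegal
(2,0): no bracket -> illegal
(2,1): flips 1 -> legal
(2,3): flips 1 -> legal
(2,5): flips 3 -> legal
(3,0): flips 5 -> legal
(4,0): no bracket -> illegal
(4,1): no bracket -> illegal
(4,2): flips 1 -> legal
(4,6): flips 2 -> legal
(5,2): no bracket -> illegal
(5,4): flips 1 -> legal
(5,6): no bracket -> illegal
(6,2): flips 1 -> legal
(6,3): flips 1 -> legal
(6,4): no bracket -> illegal
B mobility = 9
-- W to move --
(0,5): no bracket -> illegal
(0,6): no bracket -> illegal
(0,7): no bracket -> illegal
(1,3): flips 1 -> legal
(1,4): flips 1 -> legal
(1,5): flips 1 -> legal
(1,7): flips 1 -> legal
(2,3): no bracket -> illegal
(2,5): no bracket -> illegal
(2,7): flips 1 -> legal
(3,7): flips 1 -> legal
(4,2): flips 2 -> legal
(4,6): no bracket -> illegal
(4,7): no bracket -> illegal
(5,2): flips 1 -> legal
(5,4): flips 2 -> legal
(5,6): no bracket -> illegal
(5,7): no bracket -> illegal
(6,4): no bracket -> illegal
(6,5): flips 1 -> legal
(6,7): no bracket -> illegal
(7,5): no bracket -> illegal
(7,6): no bracket -> illegal
(7,7): flips 3 -> legal
W mobility = 11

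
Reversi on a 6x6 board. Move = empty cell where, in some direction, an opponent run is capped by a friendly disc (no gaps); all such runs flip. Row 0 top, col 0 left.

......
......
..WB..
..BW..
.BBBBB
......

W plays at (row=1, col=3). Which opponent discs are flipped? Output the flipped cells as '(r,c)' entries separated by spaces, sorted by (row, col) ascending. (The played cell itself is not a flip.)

Dir NW: first cell '.' (not opp) -> no flip
Dir N: first cell '.' (not opp) -> no flip
Dir NE: first cell '.' (not opp) -> no flip
Dir W: first cell '.' (not opp) -> no flip
Dir E: first cell '.' (not opp) -> no flip
Dir SW: first cell 'W' (not opp) -> no flip
Dir S: opp run (2,3) capped by W -> flip
Dir SE: first cell '.' (not opp) -> no flip

Answer: (2,3)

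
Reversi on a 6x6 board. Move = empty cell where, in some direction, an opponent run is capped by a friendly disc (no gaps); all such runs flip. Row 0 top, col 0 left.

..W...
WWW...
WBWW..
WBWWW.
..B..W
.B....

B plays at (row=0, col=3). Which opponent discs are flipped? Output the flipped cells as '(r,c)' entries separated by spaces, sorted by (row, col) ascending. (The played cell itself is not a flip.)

Dir NW: edge -> no flip
Dir N: edge -> no flip
Dir NE: edge -> no flip
Dir W: opp run (0,2), next='.' -> no flip
Dir E: first cell '.' (not opp) -> no flip
Dir SW: opp run (1,2) capped by B -> flip
Dir S: first cell '.' (not opp) -> no flip
Dir SE: first cell '.' (not opp) -> no flip

Answer: (1,2)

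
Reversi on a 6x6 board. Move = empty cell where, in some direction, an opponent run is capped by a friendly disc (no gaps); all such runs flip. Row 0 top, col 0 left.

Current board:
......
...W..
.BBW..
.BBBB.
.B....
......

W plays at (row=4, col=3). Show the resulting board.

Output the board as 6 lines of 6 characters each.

Answer: ......
...W..
.BBW..
.BBWB.
.B.W..
......

Derivation:
Place W at (4,3); scan 8 dirs for brackets.
Dir NW: opp run (3,2) (2,1), next='.' -> no flip
Dir N: opp run (3,3) capped by W -> flip
Dir NE: opp run (3,4), next='.' -> no flip
Dir W: first cell '.' (not opp) -> no flip
Dir E: first cell '.' (not opp) -> no flip
Dir SW: first cell '.' (not opp) -> no flip
Dir S: first cell '.' (not opp) -> no flip
Dir SE: first cell '.' (not opp) -> no flip
All flips: (3,3)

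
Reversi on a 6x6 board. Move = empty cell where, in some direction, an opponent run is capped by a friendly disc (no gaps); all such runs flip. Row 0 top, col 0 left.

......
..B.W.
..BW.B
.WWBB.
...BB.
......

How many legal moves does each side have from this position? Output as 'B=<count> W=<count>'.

Answer: B=7 W=8

Derivation:
-- B to move --
(0,3): flips 1 -> legal
(0,4): no bracket -> illegal
(0,5): no bracket -> illegal
(1,3): flips 1 -> legal
(1,5): no bracket -> illegal
(2,0): no bracket -> illegal
(2,1): flips 1 -> legal
(2,4): flips 1 -> legal
(3,0): flips 2 -> legal
(4,0): flips 1 -> legal
(4,1): no bracket -> illegal
(4,2): flips 1 -> legal
B mobility = 7
-- W to move --
(0,1): flips 1 -> legal
(0,2): flips 2 -> legal
(0,3): no bracket -> illegal
(1,1): no bracket -> illegal
(1,3): flips 1 -> legal
(1,5): no bracket -> illegal
(2,1): flips 1 -> legal
(2,4): no bracket -> illegal
(3,5): flips 2 -> legal
(4,2): no bracket -> illegal
(4,5): flips 1 -> legal
(5,2): no bracket -> illegal
(5,3): flips 2 -> legal
(5,4): flips 1 -> legal
(5,5): no bracket -> illegal
W mobility = 8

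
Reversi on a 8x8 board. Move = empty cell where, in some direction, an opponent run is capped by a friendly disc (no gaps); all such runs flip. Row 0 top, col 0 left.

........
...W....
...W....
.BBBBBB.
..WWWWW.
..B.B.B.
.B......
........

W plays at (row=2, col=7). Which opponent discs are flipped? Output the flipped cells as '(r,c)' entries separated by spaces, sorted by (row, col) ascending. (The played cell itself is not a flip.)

Answer: (3,6)

Derivation:
Dir NW: first cell '.' (not opp) -> no flip
Dir N: first cell '.' (not opp) -> no flip
Dir NE: edge -> no flip
Dir W: first cell '.' (not opp) -> no flip
Dir E: edge -> no flip
Dir SW: opp run (3,6) capped by W -> flip
Dir S: first cell '.' (not opp) -> no flip
Dir SE: edge -> no flip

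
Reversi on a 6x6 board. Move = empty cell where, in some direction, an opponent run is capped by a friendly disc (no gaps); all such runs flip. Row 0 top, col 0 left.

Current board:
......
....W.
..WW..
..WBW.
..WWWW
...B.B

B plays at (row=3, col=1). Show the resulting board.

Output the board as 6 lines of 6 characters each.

Place B at (3,1); scan 8 dirs for brackets.
Dir NW: first cell '.' (not opp) -> no flip
Dir N: first cell '.' (not opp) -> no flip
Dir NE: opp run (2,2), next='.' -> no flip
Dir W: first cell '.' (not opp) -> no flip
Dir E: opp run (3,2) capped by B -> flip
Dir SW: first cell '.' (not opp) -> no flip
Dir S: first cell '.' (not opp) -> no flip
Dir SE: opp run (4,2) capped by B -> flip
All flips: (3,2) (4,2)

Answer: ......
....W.
..WW..
.BBBW.
..BWWW
...B.B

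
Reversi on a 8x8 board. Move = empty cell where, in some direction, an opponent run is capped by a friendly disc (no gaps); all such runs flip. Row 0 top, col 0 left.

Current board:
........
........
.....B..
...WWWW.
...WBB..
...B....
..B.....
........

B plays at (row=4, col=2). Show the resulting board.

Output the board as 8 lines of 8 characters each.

Answer: ........
........
.....B..
...WWWW.
..BBBB..
...B....
..B.....
........

Derivation:
Place B at (4,2); scan 8 dirs for brackets.
Dir NW: first cell '.' (not opp) -> no flip
Dir N: first cell '.' (not opp) -> no flip
Dir NE: opp run (3,3), next='.' -> no flip
Dir W: first cell '.' (not opp) -> no flip
Dir E: opp run (4,3) capped by B -> flip
Dir SW: first cell '.' (not opp) -> no flip
Dir S: first cell '.' (not opp) -> no flip
Dir SE: first cell 'B' (not opp) -> no flip
All flips: (4,3)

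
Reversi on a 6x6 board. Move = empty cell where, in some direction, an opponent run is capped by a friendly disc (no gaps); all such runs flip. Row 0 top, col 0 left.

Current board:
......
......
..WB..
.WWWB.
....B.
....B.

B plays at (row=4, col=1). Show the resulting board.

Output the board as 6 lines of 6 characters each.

Place B at (4,1); scan 8 dirs for brackets.
Dir NW: first cell '.' (not opp) -> no flip
Dir N: opp run (3,1), next='.' -> no flip
Dir NE: opp run (3,2) capped by B -> flip
Dir W: first cell '.' (not opp) -> no flip
Dir E: first cell '.' (not opp) -> no flip
Dir SW: first cell '.' (not opp) -> no flip
Dir S: first cell '.' (not opp) -> no flip
Dir SE: first cell '.' (not opp) -> no flip
All flips: (3,2)

Answer: ......
......
..WB..
.WBWB.
.B..B.
....B.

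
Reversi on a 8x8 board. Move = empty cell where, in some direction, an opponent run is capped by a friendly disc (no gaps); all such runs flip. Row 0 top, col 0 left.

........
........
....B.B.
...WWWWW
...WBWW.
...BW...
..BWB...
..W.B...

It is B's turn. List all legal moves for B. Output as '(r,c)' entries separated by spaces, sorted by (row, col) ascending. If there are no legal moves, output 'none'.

(2,2): flips 1 -> legal
(2,3): flips 2 -> legal
(2,5): no bracket -> illegal
(2,7): no bracket -> illegal
(3,2): no bracket -> illegal
(4,2): flips 2 -> legal
(4,7): flips 2 -> legal
(5,2): flips 1 -> legal
(5,5): flips 1 -> legal
(5,6): flips 2 -> legal
(5,7): flips 2 -> legal
(6,1): no bracket -> illegal
(6,5): no bracket -> illegal
(7,1): no bracket -> illegal
(7,3): flips 1 -> legal

Answer: (2,2) (2,3) (4,2) (4,7) (5,2) (5,5) (5,6) (5,7) (7,3)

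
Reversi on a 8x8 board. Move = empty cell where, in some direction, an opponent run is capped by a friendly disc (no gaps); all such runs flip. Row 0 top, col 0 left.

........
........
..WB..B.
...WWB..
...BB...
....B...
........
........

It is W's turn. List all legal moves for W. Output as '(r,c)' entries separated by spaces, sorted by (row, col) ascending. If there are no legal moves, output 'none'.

Answer: (1,2) (1,3) (2,4) (3,6) (5,2) (5,3) (5,5) (6,4)

Derivation:
(1,2): flips 1 -> legal
(1,3): flips 1 -> legal
(1,4): no bracket -> illegal
(1,5): no bracket -> illegal
(1,6): no bracket -> illegal
(1,7): no bracket -> illegal
(2,4): flips 1 -> legal
(2,5): no bracket -> illegal
(2,7): no bracket -> illegal
(3,2): no bracket -> illegal
(3,6): flips 1 -> legal
(3,7): no bracket -> illegal
(4,2): no bracket -> illegal
(4,5): no bracket -> illegal
(4,6): no bracket -> illegal
(5,2): flips 1 -> legal
(5,3): flips 1 -> legal
(5,5): flips 1 -> legal
(6,3): no bracket -> illegal
(6,4): flips 2 -> legal
(6,5): no bracket -> illegal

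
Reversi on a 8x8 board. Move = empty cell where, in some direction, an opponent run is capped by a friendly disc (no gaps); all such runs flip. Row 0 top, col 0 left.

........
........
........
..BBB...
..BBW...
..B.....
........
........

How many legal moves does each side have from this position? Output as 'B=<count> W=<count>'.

Answer: B=3 W=3

Derivation:
-- B to move --
(3,5): no bracket -> illegal
(4,5): flips 1 -> legal
(5,3): no bracket -> illegal
(5,4): flips 1 -> legal
(5,5): flips 1 -> legal
B mobility = 3
-- W to move --
(2,1): no bracket -> illegal
(2,2): flips 1 -> legal
(2,3): no bracket -> illegal
(2,4): flips 1 -> legal
(2,5): no bracket -> illegal
(3,1): no bracket -> illegal
(3,5): no bracket -> illegal
(4,1): flips 2 -> legal
(4,5): no bracket -> illegal
(5,1): no bracket -> illegal
(5,3): no bracket -> illegal
(5,4): no bracket -> illegal
(6,1): no bracket -> illegal
(6,2): no bracket -> illegal
(6,3): no bracket -> illegal
W mobility = 3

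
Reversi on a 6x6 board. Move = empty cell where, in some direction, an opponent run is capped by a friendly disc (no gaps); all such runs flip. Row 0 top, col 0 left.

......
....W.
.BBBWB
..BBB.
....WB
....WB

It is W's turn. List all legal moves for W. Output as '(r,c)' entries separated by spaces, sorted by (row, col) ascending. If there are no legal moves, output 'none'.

Answer: (1,1) (2,0) (4,1) (4,2)

Derivation:
(1,0): no bracket -> illegal
(1,1): flips 2 -> legal
(1,2): no bracket -> illegal
(1,3): no bracket -> illegal
(1,5): no bracket -> illegal
(2,0): flips 3 -> legal
(3,0): no bracket -> illegal
(3,1): no bracket -> illegal
(3,5): no bracket -> illegal
(4,1): flips 2 -> legal
(4,2): flips 1 -> legal
(4,3): no bracket -> illegal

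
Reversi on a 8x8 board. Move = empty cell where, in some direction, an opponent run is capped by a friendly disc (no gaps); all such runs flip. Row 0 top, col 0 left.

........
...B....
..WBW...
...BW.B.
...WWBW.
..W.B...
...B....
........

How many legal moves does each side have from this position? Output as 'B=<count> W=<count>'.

-- B to move --
(1,1): flips 1 -> legal
(1,2): no bracket -> illegal
(1,4): flips 3 -> legal
(1,5): flips 1 -> legal
(2,1): flips 1 -> legal
(2,5): flips 1 -> legal
(3,1): flips 1 -> legal
(3,2): flips 1 -> legal
(3,5): flips 2 -> legal
(3,7): no bracket -> illegal
(4,1): flips 1 -> legal
(4,2): flips 2 -> legal
(4,7): flips 1 -> legal
(5,1): no bracket -> illegal
(5,3): flips 1 -> legal
(5,5): flips 1 -> legal
(5,6): flips 1 -> legal
(5,7): no bracket -> illegal
(6,1): no bracket -> illegal
(6,2): no bracket -> illegal
B mobility = 14
-- W to move --
(0,2): flips 1 -> legal
(0,3): flips 3 -> legal
(0,4): flips 1 -> legal
(1,2): flips 1 -> legal
(1,4): no bracket -> illegal
(2,5): no bracket -> illegal
(2,6): flips 1 -> legal
(2,7): no bracket -> illegal
(3,2): flips 1 -> legal
(3,5): no bracket -> illegal
(3,7): no bracket -> illegal
(4,2): flips 1 -> legal
(4,7): no bracket -> illegal
(5,3): no bracket -> illegal
(5,5): no bracket -> illegal
(5,6): flips 1 -> legal
(6,2): no bracket -> illegal
(6,4): flips 1 -> legal
(6,5): flips 1 -> legal
(7,2): no bracket -> illegal
(7,3): no bracket -> illegal
(7,4): flips 1 -> legal
W mobility = 11

Answer: B=14 W=11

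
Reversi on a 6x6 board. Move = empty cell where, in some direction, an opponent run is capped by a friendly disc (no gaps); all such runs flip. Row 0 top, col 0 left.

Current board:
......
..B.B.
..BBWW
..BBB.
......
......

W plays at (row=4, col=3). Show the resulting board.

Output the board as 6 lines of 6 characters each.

Place W at (4,3); scan 8 dirs for brackets.
Dir NW: opp run (3,2), next='.' -> no flip
Dir N: opp run (3,3) (2,3), next='.' -> no flip
Dir NE: opp run (3,4) capped by W -> flip
Dir W: first cell '.' (not opp) -> no flip
Dir E: first cell '.' (not opp) -> no flip
Dir SW: first cell '.' (not opp) -> no flip
Dir S: first cell '.' (not opp) -> no flip
Dir SE: first cell '.' (not opp) -> no flip
All flips: (3,4)

Answer: ......
..B.B.
..BBWW
..BBW.
...W..
......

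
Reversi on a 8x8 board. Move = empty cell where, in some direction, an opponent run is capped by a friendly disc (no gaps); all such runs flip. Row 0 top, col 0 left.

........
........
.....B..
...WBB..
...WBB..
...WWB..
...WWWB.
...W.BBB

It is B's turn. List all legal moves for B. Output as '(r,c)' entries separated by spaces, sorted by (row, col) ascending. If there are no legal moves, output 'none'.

Answer: (2,2) (3,2) (4,2) (5,2) (6,2) (7,2) (7,4)

Derivation:
(2,2): flips 1 -> legal
(2,3): no bracket -> illegal
(2,4): no bracket -> illegal
(3,2): flips 4 -> legal
(4,2): flips 3 -> legal
(5,2): flips 3 -> legal
(5,6): no bracket -> illegal
(6,2): flips 4 -> legal
(7,2): flips 2 -> legal
(7,4): flips 2 -> legal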